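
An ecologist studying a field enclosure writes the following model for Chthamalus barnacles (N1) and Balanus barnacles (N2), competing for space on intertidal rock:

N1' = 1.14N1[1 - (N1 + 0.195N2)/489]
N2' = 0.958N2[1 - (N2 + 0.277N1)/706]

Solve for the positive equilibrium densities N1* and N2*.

Setting both brackets to zero gives the nullclines N1 + 0.195N2 = 489 and 0.277N1 + N2 = 706.
Substituting N2 = 706 - 0.277N1 into the first: N1(1 - 0.195·0.277) = 489 - 0.195·706.
So N1* = 351/0.946 = 371, and then N2* = 706 - 0.277·371 = 603.

N1* ≈ 371, N2* ≈ 603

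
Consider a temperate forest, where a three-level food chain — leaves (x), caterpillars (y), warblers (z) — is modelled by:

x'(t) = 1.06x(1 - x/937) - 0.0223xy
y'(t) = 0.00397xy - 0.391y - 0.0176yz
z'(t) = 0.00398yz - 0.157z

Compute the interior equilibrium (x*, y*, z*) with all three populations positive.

From dz/dt = 0: 0.00398y* = 0.157, so y* = 39.4.
From dx/dt = 0: 1.06(1 - x*/937) = 0.0223·39.4, giving x* = 937·(1 - 0.83) = 159.
From dy/dt = 0: 0.00397·159 - 0.391 = 0.0176z*, so z* = 0.242/0.0176 = 13.7.

x* ≈ 159, y* ≈ 39.4, z* ≈ 13.7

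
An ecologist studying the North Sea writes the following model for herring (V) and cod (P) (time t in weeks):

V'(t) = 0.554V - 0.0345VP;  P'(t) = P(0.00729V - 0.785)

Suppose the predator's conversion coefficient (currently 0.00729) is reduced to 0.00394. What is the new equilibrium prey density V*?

V* ≈ 199

At the interior fixed point, setting dP/dt = 0 with P > 0 fixes V* = (predator death rate)/(VP coefficient) — independent of the other coefficients.
With the change, V* = 0.785/0.00394 = 199; it rises from 108.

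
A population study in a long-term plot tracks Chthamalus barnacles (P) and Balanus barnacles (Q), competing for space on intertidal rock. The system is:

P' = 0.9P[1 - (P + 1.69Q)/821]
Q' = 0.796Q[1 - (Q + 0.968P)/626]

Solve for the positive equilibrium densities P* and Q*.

P* ≈ 373, Q* ≈ 265

Setting both brackets to zero gives the nullclines P + 1.69Q = 821 and 0.968P + Q = 626.
Substituting Q = 626 - 0.968P into the first: P(1 - 1.69·0.968) = 821 - 1.69·626.
So P* = -237/-0.636 = 373, and then Q* = 626 - 0.968·373 = 265.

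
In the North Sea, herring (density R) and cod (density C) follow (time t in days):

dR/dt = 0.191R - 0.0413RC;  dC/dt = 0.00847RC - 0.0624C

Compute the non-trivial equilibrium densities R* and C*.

R* ≈ 7.37, C* ≈ 4.62

Set dC/dt = 0 with C > 0: 0.00847R - 0.0624 = 0, so R* = 0.0624/0.00847 = 7.37.
Set dR/dt = 0 with R > 0: 0.191 - 0.0413C = 0, so C* = 0.191/0.0413 = 4.62.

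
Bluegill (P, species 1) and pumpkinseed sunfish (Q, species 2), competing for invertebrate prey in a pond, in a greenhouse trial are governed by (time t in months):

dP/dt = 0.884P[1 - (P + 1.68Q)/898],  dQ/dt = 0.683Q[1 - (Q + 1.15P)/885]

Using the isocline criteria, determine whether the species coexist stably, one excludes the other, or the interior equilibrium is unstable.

Compare the nullcline intercepts: K1/α12 = 898/1.68 = 535 < K2 = 885; K2/α21 = 885/1.15 = 770 < K1 = 898.
Since both are reversed, neither can invade when rare; the interior point is a saddle.

unstable coexistence (outcome depends on initial conditions)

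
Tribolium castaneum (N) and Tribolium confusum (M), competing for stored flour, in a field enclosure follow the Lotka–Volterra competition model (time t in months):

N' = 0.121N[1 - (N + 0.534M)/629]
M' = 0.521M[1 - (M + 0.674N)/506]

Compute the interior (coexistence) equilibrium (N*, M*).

Setting both brackets to zero gives the nullclines N + 0.534M = 629 and 0.674N + M = 506.
Substituting M = 506 - 0.674N into the first: N(1 - 0.534·0.674) = 629 - 0.534·506.
So N* = 359/0.64 = 561, and then M* = 506 - 0.674·561 = 128.

N* ≈ 561, M* ≈ 128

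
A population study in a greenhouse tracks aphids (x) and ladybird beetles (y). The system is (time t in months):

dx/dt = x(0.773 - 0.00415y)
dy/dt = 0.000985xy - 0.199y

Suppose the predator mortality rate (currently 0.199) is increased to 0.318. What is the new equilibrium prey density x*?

x* ≈ 323

At the interior fixed point, setting dy/dt = 0 with y > 0 fixes x* = (predator death rate)/(xy coefficient) — independent of the other coefficients.
With the change, x* = 0.318/0.000985 = 323; it rises from 202.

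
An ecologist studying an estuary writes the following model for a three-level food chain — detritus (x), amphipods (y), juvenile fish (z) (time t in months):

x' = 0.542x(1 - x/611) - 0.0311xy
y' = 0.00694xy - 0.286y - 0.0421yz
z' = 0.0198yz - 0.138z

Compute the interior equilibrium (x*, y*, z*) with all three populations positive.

From dz/dt = 0: 0.0198y* = 0.138, so y* = 6.97.
From dx/dt = 0: 0.542(1 - x*/611) = 0.0311·6.97, giving x* = 611·(1 - 0.4) = 367.
From dy/dt = 0: 0.00694·367 - 0.286 = 0.0421z*, so z* = 2.26/0.0421 = 53.6.

x* ≈ 367, y* ≈ 6.97, z* ≈ 53.6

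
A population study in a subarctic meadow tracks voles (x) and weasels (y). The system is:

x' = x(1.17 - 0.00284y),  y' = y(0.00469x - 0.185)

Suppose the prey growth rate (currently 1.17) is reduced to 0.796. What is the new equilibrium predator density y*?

y* ≈ 280

At the interior fixed point, setting dx/dt = 0 with x > 0 fixes y* = (prey growth rate)/(xy coefficient) — independent of the other coefficients.
With the change, y* = 0.796/0.00284 = 280; it falls from 412.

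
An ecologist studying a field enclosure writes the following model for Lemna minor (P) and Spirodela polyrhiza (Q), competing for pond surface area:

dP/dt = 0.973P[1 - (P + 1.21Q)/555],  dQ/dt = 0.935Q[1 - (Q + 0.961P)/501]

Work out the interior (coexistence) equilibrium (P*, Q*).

P* ≈ 315, Q* ≈ 199

Setting both brackets to zero gives the nullclines P + 1.21Q = 555 and 0.961P + Q = 501.
Substituting Q = 501 - 0.961P into the first: P(1 - 1.21·0.961) = 555 - 1.21·501.
So P* = -51.2/-0.163 = 315, and then Q* = 501 - 0.961·315 = 199.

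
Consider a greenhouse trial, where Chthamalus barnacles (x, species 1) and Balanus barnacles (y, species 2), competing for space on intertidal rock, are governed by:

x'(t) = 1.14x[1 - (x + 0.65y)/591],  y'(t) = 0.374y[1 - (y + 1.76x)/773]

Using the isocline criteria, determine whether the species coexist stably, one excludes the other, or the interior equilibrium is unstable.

Compare the nullcline intercepts: K1/α12 = 591/0.65 = 909 > K2 = 773; K2/α21 = 773/1.76 = 439 < K1 = 591.
Since the inequalities point opposite ways, species 1 can invade but species 2 cannot.

species 1 excludes species 2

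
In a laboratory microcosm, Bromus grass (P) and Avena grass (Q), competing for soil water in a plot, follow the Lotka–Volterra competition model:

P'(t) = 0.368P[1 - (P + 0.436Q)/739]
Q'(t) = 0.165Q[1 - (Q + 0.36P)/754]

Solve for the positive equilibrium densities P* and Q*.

Setting both brackets to zero gives the nullclines P + 0.436Q = 739 and 0.36P + Q = 754.
Substituting Q = 754 - 0.36P into the first: P(1 - 0.436·0.36) = 739 - 0.436·754.
So P* = 410/0.843 = 487, and then Q* = 754 - 0.36·487 = 579.

P* ≈ 487, Q* ≈ 579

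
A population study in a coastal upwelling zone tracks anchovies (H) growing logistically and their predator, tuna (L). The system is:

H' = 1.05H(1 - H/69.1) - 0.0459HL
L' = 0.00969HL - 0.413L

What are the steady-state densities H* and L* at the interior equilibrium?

H* ≈ 42.6, L* ≈ 8.77

From dL/dt = 0 with L > 0: 0.00969H* = 0.413, so H* = 42.6.
Substitute into dH/dt = 0: 1.05(1 - 42.6/69.1) = 0.0459L*.
The bracket is 0.383, giving L* = 0.402/0.0459 = 8.77.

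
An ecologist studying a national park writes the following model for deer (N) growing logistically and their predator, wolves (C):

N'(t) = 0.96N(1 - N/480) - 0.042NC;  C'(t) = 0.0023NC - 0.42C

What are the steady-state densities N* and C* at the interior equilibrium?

N* ≈ 183, C* ≈ 14.2

From dC/dt = 0 with C > 0: 0.0023N* = 0.42, so N* = 183.
Substitute into dN/dt = 0: 0.96(1 - 183/480) = 0.042C*.
The bracket is 0.62, giving C* = 0.595/0.042 = 14.2.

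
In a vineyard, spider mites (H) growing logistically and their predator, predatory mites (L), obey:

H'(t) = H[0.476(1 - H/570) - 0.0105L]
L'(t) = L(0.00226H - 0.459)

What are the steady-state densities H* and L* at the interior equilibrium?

H* ≈ 203, L* ≈ 29.2

From dL/dt = 0 with L > 0: 0.00226H* = 0.459, so H* = 203.
Substitute into dH/dt = 0: 0.476(1 - 203/570) = 0.0105L*.
The bracket is 0.644, giving L* = 0.306/0.0105 = 29.2.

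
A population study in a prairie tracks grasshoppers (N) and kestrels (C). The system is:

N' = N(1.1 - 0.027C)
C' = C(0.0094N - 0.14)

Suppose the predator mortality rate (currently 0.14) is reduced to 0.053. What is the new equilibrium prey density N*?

N* ≈ 5.64

At the interior fixed point, setting dC/dt = 0 with C > 0 fixes N* = (predator death rate)/(NC coefficient) — independent of the other coefficients.
With the change, N* = 0.053/0.0094 = 5.64; it falls from 14.9.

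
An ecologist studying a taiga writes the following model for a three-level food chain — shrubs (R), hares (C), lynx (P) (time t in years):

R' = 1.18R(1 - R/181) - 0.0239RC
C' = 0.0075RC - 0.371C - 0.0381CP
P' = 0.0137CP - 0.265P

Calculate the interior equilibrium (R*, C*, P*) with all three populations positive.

From dP/dt = 0: 0.0137C* = 0.265, so C* = 19.3.
From dR/dt = 0: 1.18(1 - R*/181) = 0.0239·19.3, giving R* = 181·(1 - 0.392) = 110.
From dC/dt = 0: 0.0075·110 - 0.371 = 0.0381P*, so P* = 0.455/0.0381 = 11.9.

R* ≈ 110, C* ≈ 19.3, P* ≈ 11.9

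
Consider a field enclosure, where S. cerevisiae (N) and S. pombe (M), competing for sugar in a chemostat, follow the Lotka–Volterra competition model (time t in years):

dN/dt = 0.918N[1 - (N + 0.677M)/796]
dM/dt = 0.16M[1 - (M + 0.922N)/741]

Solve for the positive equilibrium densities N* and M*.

N* ≈ 783, M* ≈ 18.9

Setting both brackets to zero gives the nullclines N + 0.677M = 796 and 0.922N + M = 741.
Substituting M = 741 - 0.922N into the first: N(1 - 0.677·0.922) = 796 - 0.677·741.
So N* = 294/0.376 = 783, and then M* = 741 - 0.922·783 = 18.9.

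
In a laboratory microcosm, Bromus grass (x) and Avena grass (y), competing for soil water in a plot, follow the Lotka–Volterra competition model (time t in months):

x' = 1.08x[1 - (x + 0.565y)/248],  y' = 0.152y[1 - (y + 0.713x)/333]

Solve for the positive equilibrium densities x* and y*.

Setting both brackets to zero gives the nullclines x + 0.565y = 248 and 0.713x + y = 333.
Substituting y = 333 - 0.713x into the first: x(1 - 0.565·0.713) = 248 - 0.565·333.
So x* = 59.9/0.597 = 100, and then y* = 333 - 0.713·100 = 262.

x* ≈ 100, y* ≈ 262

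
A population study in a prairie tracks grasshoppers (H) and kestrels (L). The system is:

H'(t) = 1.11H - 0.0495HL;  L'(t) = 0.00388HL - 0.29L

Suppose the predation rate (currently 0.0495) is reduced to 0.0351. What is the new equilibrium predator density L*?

L* ≈ 31.6

At the interior fixed point, setting dH/dt = 0 with H > 0 fixes L* = (prey growth rate)/(HL coefficient) — independent of the other coefficients.
With the change, L* = 1.11/0.0351 = 31.6; it rises from 22.4.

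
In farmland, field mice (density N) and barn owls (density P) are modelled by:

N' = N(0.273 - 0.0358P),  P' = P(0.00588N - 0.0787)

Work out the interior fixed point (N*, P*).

N* ≈ 13.4, P* ≈ 7.63

Set dP/dt = 0 with P > 0: 0.00588N - 0.0787 = 0, so N* = 0.0787/0.00588 = 13.4.
Set dN/dt = 0 with N > 0: 0.273 - 0.0358P = 0, so P* = 0.273/0.0358 = 7.63.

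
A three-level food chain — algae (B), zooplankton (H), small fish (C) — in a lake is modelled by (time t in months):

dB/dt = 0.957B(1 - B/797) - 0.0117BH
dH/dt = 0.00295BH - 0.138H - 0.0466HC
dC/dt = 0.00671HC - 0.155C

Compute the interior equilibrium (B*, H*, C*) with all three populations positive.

From dC/dt = 0: 0.00671H* = 0.155, so H* = 23.1.
From dB/dt = 0: 0.957(1 - B*/797) = 0.0117·23.1, giving B* = 797·(1 - 0.282) = 572.
From dH/dt = 0: 0.00295·572 - 0.138 = 0.0466C*, so C* = 1.55/0.0466 = 33.2.

B* ≈ 572, H* ≈ 23.1, C* ≈ 33.2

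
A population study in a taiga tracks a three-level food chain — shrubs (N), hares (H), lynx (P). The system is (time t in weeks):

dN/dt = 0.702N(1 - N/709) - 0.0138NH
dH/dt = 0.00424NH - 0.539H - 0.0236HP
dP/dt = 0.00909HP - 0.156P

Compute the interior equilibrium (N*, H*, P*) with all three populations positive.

From dP/dt = 0: 0.00909H* = 0.156, so H* = 17.2.
From dN/dt = 0: 0.702(1 - N*/709) = 0.0138·17.2, giving N* = 709·(1 - 0.337) = 470.
From dH/dt = 0: 0.00424·470 - 0.539 = 0.0236P*, so P* = 1.45/0.0236 = 61.6.

N* ≈ 470, H* ≈ 17.2, P* ≈ 61.6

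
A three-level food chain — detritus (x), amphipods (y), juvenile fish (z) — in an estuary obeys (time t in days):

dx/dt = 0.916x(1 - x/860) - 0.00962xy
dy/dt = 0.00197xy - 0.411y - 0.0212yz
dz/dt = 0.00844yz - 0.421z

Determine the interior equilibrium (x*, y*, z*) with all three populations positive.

x* ≈ 409, y* ≈ 49.9, z* ≈ 18.7

From dz/dt = 0: 0.00844y* = 0.421, so y* = 49.9.
From dx/dt = 0: 0.916(1 - x*/860) = 0.00962·49.9, giving x* = 860·(1 - 0.524) = 409.
From dy/dt = 0: 0.00197·409 - 0.411 = 0.0212z*, so z* = 0.396/0.0212 = 18.7.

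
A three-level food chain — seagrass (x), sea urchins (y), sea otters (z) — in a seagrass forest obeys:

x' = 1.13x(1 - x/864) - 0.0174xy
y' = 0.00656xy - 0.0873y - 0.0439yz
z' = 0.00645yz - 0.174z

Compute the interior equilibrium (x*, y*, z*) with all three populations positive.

From dz/dt = 0: 0.00645y* = 0.174, so y* = 27.
From dx/dt = 0: 1.13(1 - x*/864) = 0.0174·27, giving x* = 864·(1 - 0.415) = 505.
From dy/dt = 0: 0.00656·505 - 0.0873 = 0.0439z*, so z* = 3.23/0.0439 = 73.5.

x* ≈ 505, y* ≈ 27, z* ≈ 73.5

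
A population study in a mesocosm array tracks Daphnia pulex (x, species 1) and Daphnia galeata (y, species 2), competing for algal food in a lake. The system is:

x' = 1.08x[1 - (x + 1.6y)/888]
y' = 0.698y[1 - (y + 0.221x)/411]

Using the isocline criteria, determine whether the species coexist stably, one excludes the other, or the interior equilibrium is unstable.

Compare the nullcline intercepts: K1/α12 = 888/1.6 = 555 > K2 = 411; K2/α21 = 411/0.221 = 1860 > K1 = 888.
Since both inequalities hold, each species can invade when rare, so the interior equilibrium is stable.

stable coexistence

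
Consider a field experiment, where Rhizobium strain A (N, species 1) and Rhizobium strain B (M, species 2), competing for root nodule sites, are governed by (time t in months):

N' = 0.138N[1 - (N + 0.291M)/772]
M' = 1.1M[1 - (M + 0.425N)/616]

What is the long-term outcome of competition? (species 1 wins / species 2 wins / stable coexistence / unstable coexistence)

Compare the nullcline intercepts: K1/α12 = 772/0.291 = 2650 > K2 = 616; K2/α21 = 616/0.425 = 1450 > K1 = 772.
Since both inequalities hold, each species can invade when rare, so the interior equilibrium is stable.

stable coexistence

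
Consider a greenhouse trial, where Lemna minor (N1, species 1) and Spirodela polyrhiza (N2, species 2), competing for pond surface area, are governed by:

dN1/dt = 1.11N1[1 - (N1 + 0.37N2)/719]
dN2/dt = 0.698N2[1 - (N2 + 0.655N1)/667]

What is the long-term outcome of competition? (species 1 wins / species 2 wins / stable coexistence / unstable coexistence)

stable coexistence

Compare the nullcline intercepts: K1/α12 = 719/0.37 = 1940 > K2 = 667; K2/α21 = 667/0.655 = 1020 > K1 = 719.
Since both inequalities hold, each species can invade when rare, so the interior equilibrium is stable.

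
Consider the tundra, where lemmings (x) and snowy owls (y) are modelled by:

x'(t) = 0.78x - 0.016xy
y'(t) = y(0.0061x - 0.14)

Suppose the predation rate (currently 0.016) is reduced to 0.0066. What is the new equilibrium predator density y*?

At the interior fixed point, setting dx/dt = 0 with x > 0 fixes y* = (prey growth rate)/(xy coefficient) — independent of the other coefficients.
With the change, y* = 0.78/0.0066 = 118; it rises from 48.8.

y* ≈ 118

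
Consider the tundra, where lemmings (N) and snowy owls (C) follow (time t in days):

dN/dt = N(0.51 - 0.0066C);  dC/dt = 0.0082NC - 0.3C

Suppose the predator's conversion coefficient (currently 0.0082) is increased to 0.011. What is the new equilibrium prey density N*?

N* ≈ 27.3

At the interior fixed point, setting dC/dt = 0 with C > 0 fixes N* = (predator death rate)/(NC coefficient) — independent of the other coefficients.
With the change, N* = 0.3/0.011 = 27.3; it falls from 36.6.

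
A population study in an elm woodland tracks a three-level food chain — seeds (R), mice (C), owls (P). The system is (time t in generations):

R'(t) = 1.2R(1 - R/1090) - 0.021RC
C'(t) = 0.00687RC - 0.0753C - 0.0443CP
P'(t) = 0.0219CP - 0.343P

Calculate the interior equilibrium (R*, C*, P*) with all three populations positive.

R* ≈ 791, C* ≈ 15.7, P* ≈ 121

From dP/dt = 0: 0.0219C* = 0.343, so C* = 15.7.
From dR/dt = 0: 1.2(1 - R*/1090) = 0.021·15.7, giving R* = 1090·(1 - 0.274) = 791.
From dC/dt = 0: 0.00687·791 - 0.0753 = 0.0443P*, so P* = 5.36/0.0443 = 121.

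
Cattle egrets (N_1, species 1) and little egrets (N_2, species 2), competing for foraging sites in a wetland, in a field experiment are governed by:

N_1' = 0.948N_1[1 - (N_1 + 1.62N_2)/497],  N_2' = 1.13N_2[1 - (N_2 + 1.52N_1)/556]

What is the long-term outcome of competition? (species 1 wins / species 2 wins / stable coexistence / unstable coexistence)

Compare the nullcline intercepts: K1/α12 = 497/1.62 = 307 < K2 = 556; K2/α21 = 556/1.52 = 366 < K1 = 497.
Since both are reversed, neither can invade when rare; the interior point is a saddle.

unstable coexistence (outcome depends on initial conditions)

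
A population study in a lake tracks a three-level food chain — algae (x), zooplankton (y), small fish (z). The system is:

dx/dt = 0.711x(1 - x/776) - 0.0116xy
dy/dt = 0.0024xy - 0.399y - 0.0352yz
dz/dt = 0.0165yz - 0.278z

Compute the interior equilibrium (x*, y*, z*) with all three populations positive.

From dz/dt = 0: 0.0165y* = 0.278, so y* = 16.8.
From dx/dt = 0: 0.711(1 - x*/776) = 0.0116·16.8, giving x* = 776·(1 - 0.275) = 563.
From dy/dt = 0: 0.0024·563 - 0.399 = 0.0352z*, so z* = 0.951/0.0352 = 27.

x* ≈ 563, y* ≈ 16.8, z* ≈ 27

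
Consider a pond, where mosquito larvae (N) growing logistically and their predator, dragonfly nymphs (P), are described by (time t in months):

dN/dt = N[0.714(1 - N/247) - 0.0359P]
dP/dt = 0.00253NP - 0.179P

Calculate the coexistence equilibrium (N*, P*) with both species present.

From dP/dt = 0 with P > 0: 0.00253N* = 0.179, so N* = 70.8.
Substitute into dN/dt = 0: 0.714(1 - 70.8/247) = 0.0359P*.
The bracket is 0.714, giving P* = 0.509/0.0359 = 14.2.

N* ≈ 70.8, P* ≈ 14.2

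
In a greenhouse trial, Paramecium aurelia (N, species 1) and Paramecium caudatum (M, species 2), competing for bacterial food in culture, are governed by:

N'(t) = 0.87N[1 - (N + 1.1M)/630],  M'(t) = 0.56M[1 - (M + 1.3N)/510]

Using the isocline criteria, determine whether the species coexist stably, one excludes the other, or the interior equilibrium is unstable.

Compare the nullcline intercepts: K1/α12 = 630/1.1 = 573 > K2 = 510; K2/α21 = 510/1.3 = 392 < K1 = 630.
Since the inequalities point opposite ways, species 1 can invade but species 2 cannot.

species 1 excludes species 2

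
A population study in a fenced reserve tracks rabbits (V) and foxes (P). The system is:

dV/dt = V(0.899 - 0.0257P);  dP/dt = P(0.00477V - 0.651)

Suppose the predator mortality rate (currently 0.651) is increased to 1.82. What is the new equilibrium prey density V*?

At the interior fixed point, setting dP/dt = 0 with P > 0 fixes V* = (predator death rate)/(VP coefficient) — independent of the other coefficients.
With the change, V* = 1.82/0.00477 = 382; it rises from 136.

V* ≈ 382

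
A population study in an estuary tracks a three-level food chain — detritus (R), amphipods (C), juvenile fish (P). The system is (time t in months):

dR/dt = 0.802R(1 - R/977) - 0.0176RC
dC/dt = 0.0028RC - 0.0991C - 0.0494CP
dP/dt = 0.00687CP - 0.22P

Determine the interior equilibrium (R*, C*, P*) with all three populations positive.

R* ≈ 290, C* ≈ 32, P* ≈ 14.5

From dP/dt = 0: 0.00687C* = 0.22, so C* = 32.
From dR/dt = 0: 0.802(1 - R*/977) = 0.0176·32, giving R* = 977·(1 - 0.703) = 290.
From dC/dt = 0: 0.0028·290 - 0.0991 = 0.0494P*, so P* = 0.714/0.0494 = 14.5.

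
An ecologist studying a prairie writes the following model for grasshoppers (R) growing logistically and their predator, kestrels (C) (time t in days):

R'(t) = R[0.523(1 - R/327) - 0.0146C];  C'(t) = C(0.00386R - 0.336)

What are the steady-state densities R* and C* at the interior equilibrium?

R* ≈ 87, C* ≈ 26.3

From dC/dt = 0 with C > 0: 0.00386R* = 0.336, so R* = 87.
Substitute into dR/dt = 0: 0.523(1 - 87/327) = 0.0146C*.
The bracket is 0.734, giving C* = 0.384/0.0146 = 26.3.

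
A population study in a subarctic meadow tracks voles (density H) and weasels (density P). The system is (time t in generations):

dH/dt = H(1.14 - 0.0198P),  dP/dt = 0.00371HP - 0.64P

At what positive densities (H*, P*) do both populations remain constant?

H* ≈ 173, P* ≈ 57.6

Set dP/dt = 0 with P > 0: 0.00371H - 0.64 = 0, so H* = 0.64/0.00371 = 173.
Set dH/dt = 0 with H > 0: 1.14 - 0.0198P = 0, so P* = 1.14/0.0198 = 57.6.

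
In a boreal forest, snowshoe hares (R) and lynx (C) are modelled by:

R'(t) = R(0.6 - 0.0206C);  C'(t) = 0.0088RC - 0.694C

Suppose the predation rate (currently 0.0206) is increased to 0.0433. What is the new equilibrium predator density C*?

C* ≈ 13.9

At the interior fixed point, setting dR/dt = 0 with R > 0 fixes C* = (prey growth rate)/(RC coefficient) — independent of the other coefficients.
With the change, C* = 0.6/0.0433 = 13.9; it falls from 29.1.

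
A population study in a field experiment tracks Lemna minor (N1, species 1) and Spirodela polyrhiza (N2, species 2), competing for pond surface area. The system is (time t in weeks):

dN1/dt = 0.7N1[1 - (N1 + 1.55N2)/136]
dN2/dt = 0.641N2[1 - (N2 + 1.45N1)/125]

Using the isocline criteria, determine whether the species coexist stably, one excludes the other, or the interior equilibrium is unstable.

unstable coexistence (outcome depends on initial conditions)

Compare the nullcline intercepts: K1/α12 = 136/1.55 = 87.7 < K2 = 125; K2/α21 = 125/1.45 = 86.2 < K1 = 136.
Since both are reversed, neither can invade when rare; the interior point is a saddle.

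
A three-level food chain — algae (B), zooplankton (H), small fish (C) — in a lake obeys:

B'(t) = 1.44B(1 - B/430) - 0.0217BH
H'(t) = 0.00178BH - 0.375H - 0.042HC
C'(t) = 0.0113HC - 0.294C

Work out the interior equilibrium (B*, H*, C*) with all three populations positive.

From dC/dt = 0: 0.0113H* = 0.294, so H* = 26.
From dB/dt = 0: 1.44(1 - B*/430) = 0.0217·26, giving B* = 430·(1 - 0.392) = 261.
From dH/dt = 0: 0.00178·261 - 0.375 = 0.042C*, so C* = 0.0903/0.042 = 2.15.

B* ≈ 261, H* ≈ 26, C* ≈ 2.15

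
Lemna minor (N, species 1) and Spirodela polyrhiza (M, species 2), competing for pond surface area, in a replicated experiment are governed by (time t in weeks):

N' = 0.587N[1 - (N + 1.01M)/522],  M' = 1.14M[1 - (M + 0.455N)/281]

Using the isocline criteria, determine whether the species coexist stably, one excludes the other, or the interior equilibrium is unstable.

Compare the nullcline intercepts: K1/α12 = 522/1.01 = 517 > K2 = 281; K2/α21 = 281/0.455 = 618 > K1 = 522.
Since both inequalities hold, each species can invade when rare, so the interior equilibrium is stable.

stable coexistence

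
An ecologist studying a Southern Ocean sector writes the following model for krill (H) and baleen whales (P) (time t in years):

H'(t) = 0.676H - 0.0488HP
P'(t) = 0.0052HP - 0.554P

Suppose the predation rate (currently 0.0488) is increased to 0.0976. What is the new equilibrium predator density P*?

At the interior fixed point, setting dH/dt = 0 with H > 0 fixes P* = (prey growth rate)/(HP coefficient) — independent of the other coefficients.
With the change, P* = 0.676/0.0976 = 6.93; it falls from 13.9.

P* ≈ 6.93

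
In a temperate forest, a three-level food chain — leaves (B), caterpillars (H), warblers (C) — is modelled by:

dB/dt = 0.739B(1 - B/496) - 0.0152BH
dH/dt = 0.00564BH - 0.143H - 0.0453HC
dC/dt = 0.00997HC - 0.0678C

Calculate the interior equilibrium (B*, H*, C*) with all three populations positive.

From dC/dt = 0: 0.00997H* = 0.0678, so H* = 6.8.
From dB/dt = 0: 0.739(1 - B*/496) = 0.0152·6.8, giving B* = 496·(1 - 0.14) = 427.
From dH/dt = 0: 0.00564·427 - 0.143 = 0.0453C*, so C* = 2.26/0.0453 = 50.

B* ≈ 427, H* ≈ 6.8, C* ≈ 50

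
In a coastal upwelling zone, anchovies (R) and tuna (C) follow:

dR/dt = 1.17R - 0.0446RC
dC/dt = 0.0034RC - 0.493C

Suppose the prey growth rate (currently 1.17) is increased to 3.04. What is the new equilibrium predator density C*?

C* ≈ 68.2

At the interior fixed point, setting dR/dt = 0 with R > 0 fixes C* = (prey growth rate)/(RC coefficient) — independent of the other coefficients.
With the change, C* = 3.04/0.0446 = 68.2; it rises from 26.2.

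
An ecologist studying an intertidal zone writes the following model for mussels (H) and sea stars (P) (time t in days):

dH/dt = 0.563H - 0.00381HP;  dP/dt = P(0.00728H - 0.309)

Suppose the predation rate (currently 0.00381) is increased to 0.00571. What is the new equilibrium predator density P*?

At the interior fixed point, setting dH/dt = 0 with H > 0 fixes P* = (prey growth rate)/(HP coefficient) — independent of the other coefficients.
With the change, P* = 0.563/0.00571 = 98.6; it falls from 148.

P* ≈ 98.6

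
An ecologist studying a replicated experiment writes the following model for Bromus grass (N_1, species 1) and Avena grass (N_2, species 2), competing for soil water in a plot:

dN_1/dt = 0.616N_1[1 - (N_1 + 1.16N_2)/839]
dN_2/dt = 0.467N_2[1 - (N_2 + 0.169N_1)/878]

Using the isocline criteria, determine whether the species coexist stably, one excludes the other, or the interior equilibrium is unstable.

Compare the nullcline intercepts: K1/α12 = 839/1.16 = 723 < K2 = 878; K2/α21 = 878/0.169 = 5200 > K1 = 839.
Since the inequalities point opposite ways, species 2 can invade but species 1 cannot.

species 2 excludes species 1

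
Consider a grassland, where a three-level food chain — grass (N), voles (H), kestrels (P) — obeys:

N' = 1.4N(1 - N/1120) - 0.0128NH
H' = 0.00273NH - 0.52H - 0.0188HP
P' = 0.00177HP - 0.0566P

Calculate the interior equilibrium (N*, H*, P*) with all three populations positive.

From dP/dt = 0: 0.00177H* = 0.0566, so H* = 32.
From dN/dt = 0: 1.4(1 - N*/1120) = 0.0128·32, giving N* = 1120·(1 - 0.292) = 793.
From dH/dt = 0: 0.00273·793 - 0.52 = 0.0188P*, so P* = 1.64/0.0188 = 87.4.

N* ≈ 793, H* ≈ 32, P* ≈ 87.4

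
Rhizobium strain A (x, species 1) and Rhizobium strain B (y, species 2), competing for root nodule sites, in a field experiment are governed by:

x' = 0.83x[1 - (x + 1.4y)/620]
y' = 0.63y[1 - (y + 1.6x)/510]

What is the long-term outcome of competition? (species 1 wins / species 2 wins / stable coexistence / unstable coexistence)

unstable coexistence (outcome depends on initial conditions)

Compare the nullcline intercepts: K1/α12 = 620/1.4 = 443 < K2 = 510; K2/α21 = 510/1.6 = 319 < K1 = 620.
Since both are reversed, neither can invade when rare; the interior point is a saddle.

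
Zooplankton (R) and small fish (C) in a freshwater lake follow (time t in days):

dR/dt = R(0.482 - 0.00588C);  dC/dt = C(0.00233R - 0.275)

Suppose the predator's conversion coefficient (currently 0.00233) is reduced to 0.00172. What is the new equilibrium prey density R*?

At the interior fixed point, setting dC/dt = 0 with C > 0 fixes R* = (predator death rate)/(RC coefficient) — independent of the other coefficients.
With the change, R* = 0.275/0.00172 = 160; it rises from 118.

R* ≈ 160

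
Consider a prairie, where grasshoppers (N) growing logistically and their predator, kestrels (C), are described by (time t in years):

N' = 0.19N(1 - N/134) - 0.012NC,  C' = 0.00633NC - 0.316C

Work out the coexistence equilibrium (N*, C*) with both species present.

From dC/dt = 0 with C > 0: 0.00633N* = 0.316, so N* = 49.9.
Substitute into dN/dt = 0: 0.19(1 - 49.9/134) = 0.012C*.
The bracket is 0.627, giving C* = 0.119/0.012 = 9.93.

N* ≈ 49.9, C* ≈ 9.93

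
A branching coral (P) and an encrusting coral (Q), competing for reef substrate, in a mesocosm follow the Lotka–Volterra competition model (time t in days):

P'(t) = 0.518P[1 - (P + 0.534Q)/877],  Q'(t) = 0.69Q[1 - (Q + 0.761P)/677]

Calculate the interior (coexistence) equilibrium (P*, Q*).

Setting both brackets to zero gives the nullclines P + 0.534Q = 877 and 0.761P + Q = 677.
Substituting Q = 677 - 0.761P into the first: P(1 - 0.534·0.761) = 877 - 0.534·677.
So P* = 515/0.594 = 868, and then Q* = 677 - 0.761·868 = 16.2.

P* ≈ 868, Q* ≈ 16.2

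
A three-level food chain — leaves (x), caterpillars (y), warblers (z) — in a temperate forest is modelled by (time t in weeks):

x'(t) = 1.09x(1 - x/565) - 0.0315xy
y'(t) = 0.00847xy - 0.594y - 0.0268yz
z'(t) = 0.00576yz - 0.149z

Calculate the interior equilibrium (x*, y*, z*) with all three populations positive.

x* ≈ 143, y* ≈ 25.9, z* ≈ 22.9

From dz/dt = 0: 0.00576y* = 0.149, so y* = 25.9.
From dx/dt = 0: 1.09(1 - x*/565) = 0.0315·25.9, giving x* = 565·(1 - 0.748) = 143.
From dy/dt = 0: 0.00847·143 - 0.594 = 0.0268z*, so z* = 0.614/0.0268 = 22.9.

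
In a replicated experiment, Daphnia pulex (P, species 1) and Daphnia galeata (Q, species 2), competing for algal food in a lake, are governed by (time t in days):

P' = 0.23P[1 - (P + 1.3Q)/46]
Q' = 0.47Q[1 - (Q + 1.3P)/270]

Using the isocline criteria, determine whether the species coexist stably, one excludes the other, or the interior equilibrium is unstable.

species 2 excludes species 1

Compare the nullcline intercepts: K1/α12 = 46/1.3 = 35.4 < K2 = 270; K2/α21 = 270/1.3 = 208 > K1 = 46.
Since the inequalities point opposite ways, species 2 can invade but species 1 cannot.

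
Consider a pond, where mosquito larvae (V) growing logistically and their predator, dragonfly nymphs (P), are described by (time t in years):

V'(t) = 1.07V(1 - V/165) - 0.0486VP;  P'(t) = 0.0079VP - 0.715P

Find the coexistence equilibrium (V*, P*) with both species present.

From dP/dt = 0 with P > 0: 0.0079V* = 0.715, so V* = 90.5.
Substitute into dV/dt = 0: 1.07(1 - 90.5/165) = 0.0486P*.
The bracket is 0.451, giving P* = 0.483/0.0486 = 9.94.

V* ≈ 90.5, P* ≈ 9.94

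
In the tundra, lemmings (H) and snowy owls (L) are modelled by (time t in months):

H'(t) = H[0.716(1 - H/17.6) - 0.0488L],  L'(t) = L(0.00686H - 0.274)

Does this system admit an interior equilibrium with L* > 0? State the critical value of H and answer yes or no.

Threshold H = 39.9; K < 39.9, so no, the predator goes extinct.

The predator equation gives dL/dt > 0 only when H > 0.274/0.00686 = 39.9.
Without the predator, H → K = 17.6. Since 17.6 < 39.9, the predator cannot invade.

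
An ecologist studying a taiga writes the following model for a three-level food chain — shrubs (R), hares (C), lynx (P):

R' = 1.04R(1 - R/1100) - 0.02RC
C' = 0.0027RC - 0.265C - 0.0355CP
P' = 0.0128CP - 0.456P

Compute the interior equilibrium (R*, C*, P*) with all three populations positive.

From dP/dt = 0: 0.0128C* = 0.456, so C* = 35.6.
From dR/dt = 0: 1.04(1 - R*/1100) = 0.02·35.6, giving R* = 1100·(1 - 0.685) = 346.
From dC/dt = 0: 0.0027·346 - 0.265 = 0.0355P*, so P* = 0.67/0.0355 = 18.9.

R* ≈ 346, C* ≈ 35.6, P* ≈ 18.9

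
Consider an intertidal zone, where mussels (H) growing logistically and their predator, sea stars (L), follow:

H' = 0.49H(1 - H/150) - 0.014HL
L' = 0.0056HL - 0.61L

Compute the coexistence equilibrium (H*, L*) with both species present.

H* ≈ 109, L* ≈ 9.58

From dL/dt = 0 with L > 0: 0.0056H* = 0.61, so H* = 109.
Substitute into dH/dt = 0: 0.49(1 - 109/150) = 0.014L*.
The bracket is 0.274, giving L* = 0.134/0.014 = 9.58.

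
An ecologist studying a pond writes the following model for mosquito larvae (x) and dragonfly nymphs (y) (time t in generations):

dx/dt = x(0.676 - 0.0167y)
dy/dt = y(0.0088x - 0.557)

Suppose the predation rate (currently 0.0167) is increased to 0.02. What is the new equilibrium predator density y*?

At the interior fixed point, setting dx/dt = 0 with x > 0 fixes y* = (prey growth rate)/(xy coefficient) — independent of the other coefficients.
With the change, y* = 0.676/0.02 = 33.8; it falls from 40.5.

y* ≈ 33.8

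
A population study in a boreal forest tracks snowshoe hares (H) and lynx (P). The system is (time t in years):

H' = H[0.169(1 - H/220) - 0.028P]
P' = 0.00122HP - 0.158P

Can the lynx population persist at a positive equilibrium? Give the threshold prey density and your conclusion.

Threshold H = 130; K > 130, so yes, the predator persists.

The predator equation gives dP/dt > 0 only when H > 0.158/0.00122 = 130.
Without the predator, H → K = 220. Since 220 > 130, the predator can invade and persist.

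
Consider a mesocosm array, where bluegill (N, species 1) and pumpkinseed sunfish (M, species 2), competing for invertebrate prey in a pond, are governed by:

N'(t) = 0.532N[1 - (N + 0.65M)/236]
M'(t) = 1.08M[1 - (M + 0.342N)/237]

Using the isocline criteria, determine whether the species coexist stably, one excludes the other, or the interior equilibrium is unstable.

stable coexistence

Compare the nullcline intercepts: K1/α12 = 236/0.65 = 363 > K2 = 237; K2/α21 = 237/0.342 = 693 > K1 = 236.
Since both inequalities hold, each species can invade when rare, so the interior equilibrium is stable.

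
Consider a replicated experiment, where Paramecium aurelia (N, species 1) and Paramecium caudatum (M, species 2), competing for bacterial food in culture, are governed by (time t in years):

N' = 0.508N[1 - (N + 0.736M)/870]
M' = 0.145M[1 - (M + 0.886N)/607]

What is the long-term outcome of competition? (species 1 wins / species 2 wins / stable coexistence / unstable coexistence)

species 1 excludes species 2

Compare the nullcline intercepts: K1/α12 = 870/0.736 = 1180 > K2 = 607; K2/α21 = 607/0.886 = 685 < K1 = 870.
Since the inequalities point opposite ways, species 1 can invade but species 2 cannot.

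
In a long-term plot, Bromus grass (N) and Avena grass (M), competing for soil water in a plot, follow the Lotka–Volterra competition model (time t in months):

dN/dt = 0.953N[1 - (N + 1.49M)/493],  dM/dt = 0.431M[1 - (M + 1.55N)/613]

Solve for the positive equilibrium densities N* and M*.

Setting both brackets to zero gives the nullclines N + 1.49M = 493 and 1.55N + M = 613.
Substituting M = 613 - 1.55N into the first: N(1 - 1.49·1.55) = 493 - 1.49·613.
So N* = -420/-1.31 = 321, and then M* = 613 - 1.55·321 = 115.

N* ≈ 321, M* ≈ 115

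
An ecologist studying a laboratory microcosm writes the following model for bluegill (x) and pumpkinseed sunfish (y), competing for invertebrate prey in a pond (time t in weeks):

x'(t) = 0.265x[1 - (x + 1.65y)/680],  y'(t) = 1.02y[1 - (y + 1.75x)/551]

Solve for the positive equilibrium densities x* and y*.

x* ≈ 121, y* ≈ 339

Setting both brackets to zero gives the nullclines x + 1.65y = 680 and 1.75x + y = 551.
Substituting y = 551 - 1.75x into the first: x(1 - 1.65·1.75) = 680 - 1.65·551.
So x* = -229/-1.89 = 121, and then y* = 551 - 1.75·121 = 339.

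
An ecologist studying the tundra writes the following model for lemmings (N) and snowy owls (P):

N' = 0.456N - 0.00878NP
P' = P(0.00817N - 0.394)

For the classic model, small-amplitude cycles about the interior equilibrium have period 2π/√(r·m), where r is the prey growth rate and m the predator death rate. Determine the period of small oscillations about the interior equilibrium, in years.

T ≈ 14.8 years

Here r = 0.456 and m = 0.394, so r·m = 0.18.
ω = √0.18 = 0.424 per year, hence T = 2π/ω ≈ 14.8 years.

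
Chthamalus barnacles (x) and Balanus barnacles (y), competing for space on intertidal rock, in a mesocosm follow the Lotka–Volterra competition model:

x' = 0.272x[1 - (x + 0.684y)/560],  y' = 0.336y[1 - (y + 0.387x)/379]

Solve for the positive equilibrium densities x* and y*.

Setting both brackets to zero gives the nullclines x + 0.684y = 560 and 0.387x + y = 379.
Substituting y = 379 - 0.387x into the first: x(1 - 0.684·0.387) = 560 - 0.684·379.
So x* = 301/0.735 = 409, and then y* = 379 - 0.387·409 = 221.

x* ≈ 409, y* ≈ 221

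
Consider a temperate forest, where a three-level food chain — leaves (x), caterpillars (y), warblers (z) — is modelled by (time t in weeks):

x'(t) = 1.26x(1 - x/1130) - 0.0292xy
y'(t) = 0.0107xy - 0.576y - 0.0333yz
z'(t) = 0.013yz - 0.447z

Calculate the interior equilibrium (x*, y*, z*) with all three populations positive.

From dz/dt = 0: 0.013y* = 0.447, so y* = 34.4.
From dx/dt = 0: 1.26(1 - x*/1130) = 0.0292·34.4, giving x* = 1130·(1 - 0.797) = 230.
From dy/dt = 0: 0.0107·230 - 0.576 = 0.0333z*, so z* = 1.88/0.0333 = 56.5.

x* ≈ 230, y* ≈ 34.4, z* ≈ 56.5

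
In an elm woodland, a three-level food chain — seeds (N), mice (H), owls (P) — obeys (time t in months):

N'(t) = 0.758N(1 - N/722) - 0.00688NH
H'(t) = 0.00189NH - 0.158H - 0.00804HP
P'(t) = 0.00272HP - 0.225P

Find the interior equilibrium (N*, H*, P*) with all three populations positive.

From dP/dt = 0: 0.00272H* = 0.225, so H* = 82.7.
From dN/dt = 0: 0.758(1 - N*/722) = 0.00688·82.7, giving N* = 722·(1 - 0.751) = 180.
From dH/dt = 0: 0.00189·180 - 0.158 = 0.00804P*, so P* = 0.182/0.00804 = 22.6.

N* ≈ 180, H* ≈ 82.7, P* ≈ 22.6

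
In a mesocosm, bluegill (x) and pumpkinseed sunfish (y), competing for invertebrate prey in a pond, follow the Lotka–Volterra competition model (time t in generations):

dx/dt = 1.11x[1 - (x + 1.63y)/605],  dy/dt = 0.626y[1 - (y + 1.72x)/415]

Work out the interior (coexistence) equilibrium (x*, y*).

Setting both brackets to zero gives the nullclines x + 1.63y = 605 and 1.72x + y = 415.
Substituting y = 415 - 1.72x into the first: x(1 - 1.63·1.72) = 605 - 1.63·415.
So x* = -71.4/-1.8 = 39.6, and then y* = 415 - 1.72·39.6 = 347.

x* ≈ 39.6, y* ≈ 347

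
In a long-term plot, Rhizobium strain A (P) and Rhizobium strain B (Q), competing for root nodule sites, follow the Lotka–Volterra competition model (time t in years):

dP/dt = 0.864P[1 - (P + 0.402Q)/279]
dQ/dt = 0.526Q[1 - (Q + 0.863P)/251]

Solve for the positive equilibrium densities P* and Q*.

Setting both brackets to zero gives the nullclines P + 0.402Q = 279 and 0.863P + Q = 251.
Substituting Q = 251 - 0.863P into the first: P(1 - 0.402·0.863) = 279 - 0.402·251.
So P* = 178/0.653 = 273, and then Q* = 251 - 0.863·273 = 15.7.

P* ≈ 273, Q* ≈ 15.7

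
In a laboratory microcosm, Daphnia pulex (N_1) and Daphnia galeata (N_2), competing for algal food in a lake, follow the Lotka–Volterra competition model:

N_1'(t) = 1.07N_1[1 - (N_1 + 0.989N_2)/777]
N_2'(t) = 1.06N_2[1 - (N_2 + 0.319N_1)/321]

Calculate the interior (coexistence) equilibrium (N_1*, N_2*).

Setting both brackets to zero gives the nullclines N_1 + 0.989N_2 = 777 and 0.319N_1 + N_2 = 321.
Substituting N_2 = 321 - 0.319N_1 into the first: N_1(1 - 0.989·0.319) = 777 - 0.989·321.
So N_1* = 460/0.685 = 671, and then N_2* = 321 - 0.319·671 = 107.

N_1* ≈ 671, N_2* ≈ 107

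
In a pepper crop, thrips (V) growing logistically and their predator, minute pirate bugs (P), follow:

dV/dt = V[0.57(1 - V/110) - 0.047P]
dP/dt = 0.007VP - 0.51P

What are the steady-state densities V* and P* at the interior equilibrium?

V* ≈ 72.9, P* ≈ 4.1

From dP/dt = 0 with P > 0: 0.007V* = 0.51, so V* = 72.9.
Substitute into dV/dt = 0: 0.57(1 - 72.9/110) = 0.047P*.
The bracket is 0.338, giving P* = 0.192/0.047 = 4.1.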